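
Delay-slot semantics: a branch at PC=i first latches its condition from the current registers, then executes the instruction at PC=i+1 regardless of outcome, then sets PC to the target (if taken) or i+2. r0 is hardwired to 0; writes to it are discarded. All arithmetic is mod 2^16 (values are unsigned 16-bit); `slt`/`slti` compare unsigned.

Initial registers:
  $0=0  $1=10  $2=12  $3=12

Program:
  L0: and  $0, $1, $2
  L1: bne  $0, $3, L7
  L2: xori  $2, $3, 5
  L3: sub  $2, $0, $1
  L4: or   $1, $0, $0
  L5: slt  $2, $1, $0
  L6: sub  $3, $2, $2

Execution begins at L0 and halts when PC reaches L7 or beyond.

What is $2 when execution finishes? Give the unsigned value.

9

[0] and  $0, $1, $2  →  {$0:0, $1:10, $2:12, $3:12}
[1] bne  $0, $3, L7  →  {$0:0, $1:10, $2:12, $3:12}  ⟨branch taken⟩
[2] xori  $2, $3, 5  →  {$0:0, $1:10, $2:9, $3:12}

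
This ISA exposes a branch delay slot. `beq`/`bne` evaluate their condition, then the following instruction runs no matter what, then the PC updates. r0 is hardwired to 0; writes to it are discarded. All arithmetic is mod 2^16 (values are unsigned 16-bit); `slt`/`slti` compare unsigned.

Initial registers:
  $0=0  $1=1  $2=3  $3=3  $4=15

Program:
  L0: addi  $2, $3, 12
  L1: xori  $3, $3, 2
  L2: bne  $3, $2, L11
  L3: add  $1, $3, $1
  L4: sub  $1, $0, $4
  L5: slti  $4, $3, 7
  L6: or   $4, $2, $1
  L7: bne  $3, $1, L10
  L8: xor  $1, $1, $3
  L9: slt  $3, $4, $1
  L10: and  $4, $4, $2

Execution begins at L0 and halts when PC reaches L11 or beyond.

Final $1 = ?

#0 addi  $2, $3, 12 ; 0/1/15/3/15
#1 xori  $3, $3, 2 ; 0/1/15/1/15
#2 bne  $3, $2, L11 ; 0/1/15/1/15 ; →target
#3 add  $1, $3, $1 ; 0/2/15/1/15

2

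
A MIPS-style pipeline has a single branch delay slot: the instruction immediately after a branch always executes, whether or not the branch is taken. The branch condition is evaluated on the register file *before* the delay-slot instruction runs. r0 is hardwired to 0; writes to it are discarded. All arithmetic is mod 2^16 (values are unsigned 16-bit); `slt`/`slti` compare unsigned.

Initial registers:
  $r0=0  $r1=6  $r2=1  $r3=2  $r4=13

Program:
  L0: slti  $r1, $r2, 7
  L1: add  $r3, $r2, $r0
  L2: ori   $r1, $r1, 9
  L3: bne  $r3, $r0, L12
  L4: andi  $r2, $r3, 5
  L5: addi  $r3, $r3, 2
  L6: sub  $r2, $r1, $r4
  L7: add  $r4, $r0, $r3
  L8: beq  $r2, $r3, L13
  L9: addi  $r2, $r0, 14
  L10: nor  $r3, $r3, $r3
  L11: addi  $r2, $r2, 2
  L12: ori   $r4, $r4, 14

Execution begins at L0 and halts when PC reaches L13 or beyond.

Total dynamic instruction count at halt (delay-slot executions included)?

  step pc=0: slti  $r1, $r2, 7  regs=(0,1,1,2,13)
  step pc=1: add  $r3, $r2, $r0  regs=(0,1,1,1,13)
  step pc=2: ori   $r1, $r1, 9  regs=(0,9,1,1,13)
  step pc=3: bne  $r3, $r0, L12  cond=T  regs=(0,9,1,1,13)
  step pc=4: andi  $r2, $r3, 5  regs=(0,9,1,1,13)
  step pc=12: ori   $r4, $r4, 14  regs=(0,9,1,1,15)

6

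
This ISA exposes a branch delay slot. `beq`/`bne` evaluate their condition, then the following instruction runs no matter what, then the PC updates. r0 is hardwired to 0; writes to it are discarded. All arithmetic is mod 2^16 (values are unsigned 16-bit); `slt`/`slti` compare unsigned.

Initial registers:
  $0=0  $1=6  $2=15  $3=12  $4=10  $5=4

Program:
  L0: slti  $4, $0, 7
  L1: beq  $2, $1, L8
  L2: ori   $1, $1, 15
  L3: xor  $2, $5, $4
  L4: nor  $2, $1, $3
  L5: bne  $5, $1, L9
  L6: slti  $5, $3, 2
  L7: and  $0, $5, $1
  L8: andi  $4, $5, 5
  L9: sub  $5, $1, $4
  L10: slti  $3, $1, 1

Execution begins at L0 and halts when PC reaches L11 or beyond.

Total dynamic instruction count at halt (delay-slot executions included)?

#0 slti  $4, $0, 7 ; 0/6/15/12/1/4
#1 beq  $2, $1, L8 ; 0/6/15/12/1/4 ; →fallthru
#2 ori   $1, $1, 15 ; 0/15/15/12/1/4
#3 xor  $2, $5, $4 ; 0/15/5/12/1/4
#4 nor  $2, $1, $3 ; 0/15/65520/12/1/4
#5 bne  $5, $1, L9 ; 0/15/65520/12/1/4 ; →target
#6 slti  $5, $3, 2 ; 0/15/65520/12/1/0
#9 sub  $5, $1, $4 ; 0/15/65520/12/1/14
#10 slti  $3, $1, 1 ; 0/15/65520/0/1/14

9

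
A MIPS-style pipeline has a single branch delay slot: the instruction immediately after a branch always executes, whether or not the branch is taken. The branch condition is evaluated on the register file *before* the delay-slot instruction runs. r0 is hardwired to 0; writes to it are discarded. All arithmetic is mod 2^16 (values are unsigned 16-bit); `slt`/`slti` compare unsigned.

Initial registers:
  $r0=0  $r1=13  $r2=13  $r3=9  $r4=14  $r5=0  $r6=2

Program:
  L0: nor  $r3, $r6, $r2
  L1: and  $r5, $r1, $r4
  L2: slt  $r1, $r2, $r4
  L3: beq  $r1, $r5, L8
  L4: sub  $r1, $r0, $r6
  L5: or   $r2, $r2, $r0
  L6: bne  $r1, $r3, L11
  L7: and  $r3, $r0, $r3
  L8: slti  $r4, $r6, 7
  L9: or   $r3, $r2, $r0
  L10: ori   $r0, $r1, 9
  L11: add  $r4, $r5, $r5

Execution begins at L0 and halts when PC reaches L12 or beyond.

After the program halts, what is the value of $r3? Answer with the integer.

  step pc=0: nor  $r3, $r6, $r2  regs=(0,13,13,65520,14,0,2)
  step pc=1: and  $r5, $r1, $r4  regs=(0,13,13,65520,14,12,2)
  step pc=2: slt  $r1, $r2, $r4  regs=(0,1,13,65520,14,12,2)
  step pc=3: beq  $r1, $r5, L8  cond=F  regs=(0,1,13,65520,14,12,2)
  step pc=4: sub  $r1, $r0, $r6  regs=(0,65534,13,65520,14,12,2)
  step pc=5: or   $r2, $r2, $r0  regs=(0,65534,13,65520,14,12,2)
  step pc=6: bne  $r1, $r3, L11  cond=T  regs=(0,65534,13,65520,14,12,2)
  step pc=7: and  $r3, $r0, $r3  regs=(0,65534,13,0,14,12,2)
  step pc=11: add  $r4, $r5, $r5  regs=(0,65534,13,0,24,12,2)

0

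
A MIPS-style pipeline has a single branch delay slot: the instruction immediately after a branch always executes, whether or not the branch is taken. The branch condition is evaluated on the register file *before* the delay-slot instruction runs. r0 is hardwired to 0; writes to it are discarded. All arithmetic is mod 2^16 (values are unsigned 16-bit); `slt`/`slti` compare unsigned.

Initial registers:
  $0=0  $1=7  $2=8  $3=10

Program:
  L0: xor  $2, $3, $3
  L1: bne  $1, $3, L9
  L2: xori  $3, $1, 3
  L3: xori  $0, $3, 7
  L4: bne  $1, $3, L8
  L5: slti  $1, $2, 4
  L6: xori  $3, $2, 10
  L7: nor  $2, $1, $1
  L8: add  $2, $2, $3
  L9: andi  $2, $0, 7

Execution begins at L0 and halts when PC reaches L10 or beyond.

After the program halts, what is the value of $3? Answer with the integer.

4

[0] xor  $2, $3, $3  →  {$0:0, $1:7, $2:0, $3:10}
[1] bne  $1, $3, L9  →  {$0:0, $1:7, $2:0, $3:10}  ⟨branch taken⟩
[2] xori  $3, $1, 3  →  {$0:0, $1:7, $2:0, $3:4}
[9] andi  $2, $0, 7  →  {$0:0, $1:7, $2:0, $3:4}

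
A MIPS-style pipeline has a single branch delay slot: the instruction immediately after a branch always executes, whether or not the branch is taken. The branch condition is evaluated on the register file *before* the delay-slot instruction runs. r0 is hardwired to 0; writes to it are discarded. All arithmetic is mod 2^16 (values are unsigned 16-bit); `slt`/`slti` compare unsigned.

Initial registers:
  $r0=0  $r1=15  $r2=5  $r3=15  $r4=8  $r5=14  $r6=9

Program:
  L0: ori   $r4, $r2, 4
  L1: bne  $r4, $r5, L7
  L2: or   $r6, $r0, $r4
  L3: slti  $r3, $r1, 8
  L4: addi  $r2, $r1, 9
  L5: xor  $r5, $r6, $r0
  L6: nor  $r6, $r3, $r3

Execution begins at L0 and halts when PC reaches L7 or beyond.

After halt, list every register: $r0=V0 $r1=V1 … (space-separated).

  step pc=0: ori   $r4, $r2, 4  regs=(0,15,5,15,5,14,9)
  step pc=1: bne  $r4, $r5, L7  cond=T  regs=(0,15,5,15,5,14,9)
  step pc=2: or   $r6, $r0, $r4  regs=(0,15,5,15,5,14,5)

$r0=0 $r1=15 $r2=5 $r3=15 $r4=5 $r5=14 $r6=5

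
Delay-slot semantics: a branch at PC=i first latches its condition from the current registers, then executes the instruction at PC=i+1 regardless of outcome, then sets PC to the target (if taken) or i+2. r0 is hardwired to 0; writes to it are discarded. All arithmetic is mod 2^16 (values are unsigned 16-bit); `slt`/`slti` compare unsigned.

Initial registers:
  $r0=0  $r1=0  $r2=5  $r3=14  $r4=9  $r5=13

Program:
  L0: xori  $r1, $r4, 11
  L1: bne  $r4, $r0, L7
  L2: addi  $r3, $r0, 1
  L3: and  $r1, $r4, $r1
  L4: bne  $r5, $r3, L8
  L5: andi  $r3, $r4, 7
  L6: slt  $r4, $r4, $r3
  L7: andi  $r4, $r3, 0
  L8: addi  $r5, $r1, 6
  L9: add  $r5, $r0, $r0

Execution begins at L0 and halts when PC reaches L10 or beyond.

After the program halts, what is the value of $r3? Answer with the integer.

1

#0 xori  $r1, $r4, 11 ; 0/2/5/14/9/13
#1 bne  $r4, $r0, L7 ; 0/2/5/14/9/13 ; →target
#2 addi  $r3, $r0, 1 ; 0/2/5/1/9/13
#7 andi  $r4, $r3, 0 ; 0/2/5/1/0/13
#8 addi  $r5, $r1, 6 ; 0/2/5/1/0/8
#9 add  $r5, $r0, $r0 ; 0/2/5/1/0/0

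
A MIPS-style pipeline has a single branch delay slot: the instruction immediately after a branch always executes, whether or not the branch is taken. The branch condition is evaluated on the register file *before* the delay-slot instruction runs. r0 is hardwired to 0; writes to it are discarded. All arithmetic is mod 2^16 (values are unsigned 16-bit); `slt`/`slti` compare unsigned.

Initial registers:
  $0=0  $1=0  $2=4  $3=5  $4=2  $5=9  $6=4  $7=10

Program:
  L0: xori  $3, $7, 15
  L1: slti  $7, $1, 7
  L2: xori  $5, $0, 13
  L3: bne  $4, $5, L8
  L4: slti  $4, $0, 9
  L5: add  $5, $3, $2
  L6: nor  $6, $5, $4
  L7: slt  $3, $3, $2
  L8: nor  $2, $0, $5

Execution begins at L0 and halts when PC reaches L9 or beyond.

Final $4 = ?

  step pc=0: xori  $3, $7, 15  regs=(0,0,4,5,2,9,4,10)
  step pc=1: slti  $7, $1, 7  regs=(0,0,4,5,2,9,4,1)
  step pc=2: xori  $5, $0, 13  regs=(0,0,4,5,2,13,4,1)
  step pc=3: bne  $4, $5, L8  cond=T  regs=(0,0,4,5,2,13,4,1)
  step pc=4: slti  $4, $0, 9  regs=(0,0,4,5,1,13,4,1)
  step pc=8: nor  $2, $0, $5  regs=(0,0,65522,5,1,13,4,1)

1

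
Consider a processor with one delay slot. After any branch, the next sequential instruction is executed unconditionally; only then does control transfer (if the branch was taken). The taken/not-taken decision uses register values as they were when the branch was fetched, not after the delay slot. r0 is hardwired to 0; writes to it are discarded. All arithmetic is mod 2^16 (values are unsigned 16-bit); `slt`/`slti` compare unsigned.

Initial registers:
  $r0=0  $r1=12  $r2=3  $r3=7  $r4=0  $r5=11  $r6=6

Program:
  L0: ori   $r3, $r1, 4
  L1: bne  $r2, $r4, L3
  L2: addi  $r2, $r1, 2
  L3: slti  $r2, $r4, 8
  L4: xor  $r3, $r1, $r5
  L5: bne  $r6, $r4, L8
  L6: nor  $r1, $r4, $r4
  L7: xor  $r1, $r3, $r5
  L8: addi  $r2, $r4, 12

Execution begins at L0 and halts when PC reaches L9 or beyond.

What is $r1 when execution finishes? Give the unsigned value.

PC=0  ori   $r3, $r1, 4      | $r0=0 $r1=12 $r2=3 $r3=12 $r4=0 $r5=11 $r6=6
PC=1  bne  $r2, $r4, L3      | $r0=0 $r1=12 $r2=3 $r3=12 $r4=0 $r5=11 $r6=6  [TAKEN]
PC=2  addi  $r2, $r1, 2      | $r0=0 $r1=12 $r2=14 $r3=12 $r4=0 $r5=11 $r6=6
PC=3  slti  $r2, $r4, 8      | $r0=0 $r1=12 $r2=1 $r3=12 $r4=0 $r5=11 $r6=6
PC=4  xor  $r3, $r1, $r5     | $r0=0 $r1=12 $r2=1 $r3=7 $r4=0 $r5=11 $r6=6
PC=5  bne  $r6, $r4, L8      | $r0=0 $r1=12 $r2=1 $r3=7 $r4=0 $r5=11 $r6=6  [TAKEN]
PC=6  nor  $r1, $r4, $r4     | $r0=0 $r1=65535 $r2=1 $r3=7 $r4=0 $r5=11 $r6=6
PC=8  addi  $r2, $r4, 12     | $r0=0 $r1=65535 $r2=12 $r3=7 $r4=0 $r5=11 $r6=6

65535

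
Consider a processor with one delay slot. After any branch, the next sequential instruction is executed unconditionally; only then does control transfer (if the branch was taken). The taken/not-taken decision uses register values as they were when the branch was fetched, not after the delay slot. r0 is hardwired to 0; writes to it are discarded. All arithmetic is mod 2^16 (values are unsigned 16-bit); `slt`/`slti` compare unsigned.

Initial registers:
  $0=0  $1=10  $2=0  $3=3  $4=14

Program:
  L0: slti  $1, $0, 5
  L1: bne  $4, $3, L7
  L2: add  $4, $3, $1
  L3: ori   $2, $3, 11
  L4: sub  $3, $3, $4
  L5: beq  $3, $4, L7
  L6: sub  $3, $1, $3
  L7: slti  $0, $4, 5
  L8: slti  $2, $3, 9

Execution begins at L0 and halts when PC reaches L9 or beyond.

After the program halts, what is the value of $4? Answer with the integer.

  step pc=0: slti  $1, $0, 5  regs=(0,1,0,3,14)
  step pc=1: bne  $4, $3, L7  cond=T  regs=(0,1,0,3,14)
  step pc=2: add  $4, $3, $1  regs=(0,1,0,3,4)
  step pc=7: slti  $0, $4, 5  regs=(0,1,0,3,4)
  step pc=8: slti  $2, $3, 9  regs=(0,1,1,3,4)

4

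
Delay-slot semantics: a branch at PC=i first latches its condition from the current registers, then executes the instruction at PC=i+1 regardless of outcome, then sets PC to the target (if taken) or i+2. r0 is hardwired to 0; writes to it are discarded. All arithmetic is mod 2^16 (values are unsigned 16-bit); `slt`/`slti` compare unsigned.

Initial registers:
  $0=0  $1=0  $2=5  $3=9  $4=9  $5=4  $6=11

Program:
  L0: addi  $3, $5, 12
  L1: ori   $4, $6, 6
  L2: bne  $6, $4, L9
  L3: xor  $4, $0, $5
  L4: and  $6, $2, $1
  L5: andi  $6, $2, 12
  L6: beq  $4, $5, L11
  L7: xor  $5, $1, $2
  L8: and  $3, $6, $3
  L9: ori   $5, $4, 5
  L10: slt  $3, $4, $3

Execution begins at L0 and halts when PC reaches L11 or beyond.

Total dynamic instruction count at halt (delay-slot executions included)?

6

PC=0  addi  $3, $5, 12       | $0=0 $1=0 $2=5 $3=16 $4=9 $5=4 $6=11
PC=1  ori   $4, $6, 6        | $0=0 $1=0 $2=5 $3=16 $4=15 $5=4 $6=11
PC=2  bne  $6, $4, L9        | $0=0 $1=0 $2=5 $3=16 $4=15 $5=4 $6=11  [TAKEN]
PC=3  xor  $4, $0, $5        | $0=0 $1=0 $2=5 $3=16 $4=4 $5=4 $6=11
PC=9  ori   $5, $4, 5        | $0=0 $1=0 $2=5 $3=16 $4=4 $5=5 $6=11
PC=10 slt  $3, $4, $3        | $0=0 $1=0 $2=5 $3=1 $4=4 $5=5 $6=11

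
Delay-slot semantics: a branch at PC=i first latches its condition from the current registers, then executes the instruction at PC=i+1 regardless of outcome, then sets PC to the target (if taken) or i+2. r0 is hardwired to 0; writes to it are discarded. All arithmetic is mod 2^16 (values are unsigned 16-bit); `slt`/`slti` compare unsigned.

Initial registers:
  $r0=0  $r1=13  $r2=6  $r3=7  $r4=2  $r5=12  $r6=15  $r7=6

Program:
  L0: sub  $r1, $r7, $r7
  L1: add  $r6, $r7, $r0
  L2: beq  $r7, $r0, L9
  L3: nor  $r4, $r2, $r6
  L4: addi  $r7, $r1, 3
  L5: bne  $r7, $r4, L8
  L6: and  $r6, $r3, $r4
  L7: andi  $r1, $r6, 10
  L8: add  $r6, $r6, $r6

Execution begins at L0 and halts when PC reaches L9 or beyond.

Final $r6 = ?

2

  step pc=0: sub  $r1, $r7, $r7  regs=(0,0,6,7,2,12,15,6)
  step pc=1: add  $r6, $r7, $r0  regs=(0,0,6,7,2,12,6,6)
  step pc=2: beq  $r7, $r0, L9  cond=F  regs=(0,0,6,7,2,12,6,6)
  step pc=3: nor  $r4, $r2, $r6  regs=(0,0,6,7,65529,12,6,6)
  step pc=4: addi  $r7, $r1, 3  regs=(0,0,6,7,65529,12,6,3)
  step pc=5: bne  $r7, $r4, L8  cond=T  regs=(0,0,6,7,65529,12,6,3)
  step pc=6: and  $r6, $r3, $r4  regs=(0,0,6,7,65529,12,1,3)
  step pc=8: add  $r6, $r6, $r6  regs=(0,0,6,7,65529,12,2,3)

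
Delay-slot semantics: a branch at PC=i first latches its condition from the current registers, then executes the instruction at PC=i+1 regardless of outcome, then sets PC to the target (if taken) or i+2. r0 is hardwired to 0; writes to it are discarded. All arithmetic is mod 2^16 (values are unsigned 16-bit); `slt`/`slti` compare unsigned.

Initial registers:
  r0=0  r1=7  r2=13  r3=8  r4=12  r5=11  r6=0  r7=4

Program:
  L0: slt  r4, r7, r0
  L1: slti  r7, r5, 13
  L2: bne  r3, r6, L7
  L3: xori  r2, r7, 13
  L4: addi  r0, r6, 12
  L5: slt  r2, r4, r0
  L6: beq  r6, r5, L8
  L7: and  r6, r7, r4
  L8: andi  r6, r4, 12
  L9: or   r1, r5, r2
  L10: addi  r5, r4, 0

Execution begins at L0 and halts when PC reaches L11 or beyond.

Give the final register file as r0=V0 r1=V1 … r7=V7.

r0=0 r1=15 r2=12 r3=8 r4=0 r5=0 r6=0 r7=1

#0 slt  r4, r7, r0 ; 0/7/13/8/0/11/0/4
#1 slti  r7, r5, 13 ; 0/7/13/8/0/11/0/1
#2 bne  r3, r6, L7 ; 0/7/13/8/0/11/0/1 ; →target
#3 xori  r2, r7, 13 ; 0/7/12/8/0/11/0/1
#7 and  r6, r7, r4 ; 0/7/12/8/0/11/0/1
#8 andi  r6, r4, 12 ; 0/7/12/8/0/11/0/1
#9 or   r1, r5, r2 ; 0/15/12/8/0/11/0/1
#10 addi  r5, r4, 0 ; 0/15/12/8/0/0/0/1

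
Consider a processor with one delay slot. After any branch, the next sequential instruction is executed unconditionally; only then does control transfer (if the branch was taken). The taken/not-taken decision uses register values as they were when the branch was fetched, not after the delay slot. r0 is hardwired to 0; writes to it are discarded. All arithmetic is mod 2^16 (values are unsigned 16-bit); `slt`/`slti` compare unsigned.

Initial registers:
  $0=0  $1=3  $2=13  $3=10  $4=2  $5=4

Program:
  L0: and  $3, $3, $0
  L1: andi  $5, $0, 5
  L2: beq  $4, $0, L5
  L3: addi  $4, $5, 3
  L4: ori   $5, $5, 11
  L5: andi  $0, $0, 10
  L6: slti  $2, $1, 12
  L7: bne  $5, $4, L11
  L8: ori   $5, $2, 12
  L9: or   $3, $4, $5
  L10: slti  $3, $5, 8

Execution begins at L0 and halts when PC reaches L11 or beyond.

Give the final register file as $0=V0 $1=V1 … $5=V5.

$0=0 $1=3 $2=1 $3=0 $4=3 $5=13

PC=0  and  $3, $3, $0        | $0=0 $1=3 $2=13 $3=0 $4=2 $5=4
PC=1  andi  $5, $0, 5        | $0=0 $1=3 $2=13 $3=0 $4=2 $5=0
PC=2  beq  $4, $0, L5        | $0=0 $1=3 $2=13 $3=0 $4=2 $5=0  [not taken]
PC=3  addi  $4, $5, 3        | $0=0 $1=3 $2=13 $3=0 $4=3 $5=0
PC=4  ori   $5, $5, 11       | $0=0 $1=3 $2=13 $3=0 $4=3 $5=11
PC=5  andi  $0, $0, 10       | $0=0 $1=3 $2=13 $3=0 $4=3 $5=11
PC=6  slti  $2, $1, 12       | $0=0 $1=3 $2=1 $3=0 $4=3 $5=11
PC=7  bne  $5, $4, L11       | $0=0 $1=3 $2=1 $3=0 $4=3 $5=11  [TAKEN]
PC=8  ori   $5, $2, 12       | $0=0 $1=3 $2=1 $3=0 $4=3 $5=13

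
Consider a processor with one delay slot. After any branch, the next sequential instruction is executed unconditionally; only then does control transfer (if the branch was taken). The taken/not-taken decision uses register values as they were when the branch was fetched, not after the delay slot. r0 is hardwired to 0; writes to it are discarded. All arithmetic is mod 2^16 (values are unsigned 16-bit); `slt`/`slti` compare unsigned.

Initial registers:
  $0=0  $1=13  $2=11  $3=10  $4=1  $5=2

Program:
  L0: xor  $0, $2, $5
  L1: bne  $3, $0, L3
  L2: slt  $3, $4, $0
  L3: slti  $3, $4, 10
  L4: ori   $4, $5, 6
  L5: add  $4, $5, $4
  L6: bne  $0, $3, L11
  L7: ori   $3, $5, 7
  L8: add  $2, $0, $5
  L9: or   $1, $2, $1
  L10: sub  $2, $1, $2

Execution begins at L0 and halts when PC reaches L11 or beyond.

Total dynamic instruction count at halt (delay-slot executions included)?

8

PC=0  xor  $0, $2, $5        | $0=0 $1=13 $2=11 $3=10 $4=1 $5=2
PC=1  bne  $3, $0, L3        | $0=0 $1=13 $2=11 $3=10 $4=1 $5=2  [TAKEN]
PC=2  slt  $3, $4, $0        | $0=0 $1=13 $2=11 $3=0 $4=1 $5=2
PC=3  slti  $3, $4, 10       | $0=0 $1=13 $2=11 $3=1 $4=1 $5=2
PC=4  ori   $4, $5, 6        | $0=0 $1=13 $2=11 $3=1 $4=6 $5=2
PC=5  add  $4, $5, $4        | $0=0 $1=13 $2=11 $3=1 $4=8 $5=2
PC=6  bne  $0, $3, L11       | $0=0 $1=13 $2=11 $3=1 $4=8 $5=2  [TAKEN]
PC=7  ori   $3, $5, 7        | $0=0 $1=13 $2=11 $3=7 $4=8 $5=2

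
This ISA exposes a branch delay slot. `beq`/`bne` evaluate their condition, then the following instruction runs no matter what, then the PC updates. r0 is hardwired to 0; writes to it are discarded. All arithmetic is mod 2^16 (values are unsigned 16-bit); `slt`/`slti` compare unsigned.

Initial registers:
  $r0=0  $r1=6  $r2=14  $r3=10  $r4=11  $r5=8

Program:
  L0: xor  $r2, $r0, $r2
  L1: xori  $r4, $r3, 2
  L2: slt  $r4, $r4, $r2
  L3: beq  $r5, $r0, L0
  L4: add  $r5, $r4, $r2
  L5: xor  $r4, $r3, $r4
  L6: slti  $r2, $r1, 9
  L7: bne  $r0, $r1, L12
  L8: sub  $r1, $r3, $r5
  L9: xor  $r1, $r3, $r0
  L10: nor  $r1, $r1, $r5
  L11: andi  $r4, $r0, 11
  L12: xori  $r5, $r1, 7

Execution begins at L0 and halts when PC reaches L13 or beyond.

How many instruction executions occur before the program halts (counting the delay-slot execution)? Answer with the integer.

  step pc=0: xor  $r2, $r0, $r2  regs=(0,6,14,10,11,8)
  step pc=1: xori  $r4, $r3, 2  regs=(0,6,14,10,8,8)
  step pc=2: slt  $r4, $r4, $r2  regs=(0,6,14,10,1,8)
  step pc=3: beq  $r5, $r0, L0  cond=F  regs=(0,6,14,10,1,8)
  step pc=4: add  $r5, $r4, $r2  regs=(0,6,14,10,1,15)
  step pc=5: xor  $r4, $r3, $r4  regs=(0,6,14,10,11,15)
  step pc=6: slti  $r2, $r1, 9  regs=(0,6,1,10,11,15)
  step pc=7: bne  $r0, $r1, L12  cond=T  regs=(0,6,1,10,11,15)
  step pc=8: sub  $r1, $r3, $r5  regs=(0,65531,1,10,11,15)
  step pc=12: xori  $r5, $r1, 7  regs=(0,65531,1,10,11,65532)

10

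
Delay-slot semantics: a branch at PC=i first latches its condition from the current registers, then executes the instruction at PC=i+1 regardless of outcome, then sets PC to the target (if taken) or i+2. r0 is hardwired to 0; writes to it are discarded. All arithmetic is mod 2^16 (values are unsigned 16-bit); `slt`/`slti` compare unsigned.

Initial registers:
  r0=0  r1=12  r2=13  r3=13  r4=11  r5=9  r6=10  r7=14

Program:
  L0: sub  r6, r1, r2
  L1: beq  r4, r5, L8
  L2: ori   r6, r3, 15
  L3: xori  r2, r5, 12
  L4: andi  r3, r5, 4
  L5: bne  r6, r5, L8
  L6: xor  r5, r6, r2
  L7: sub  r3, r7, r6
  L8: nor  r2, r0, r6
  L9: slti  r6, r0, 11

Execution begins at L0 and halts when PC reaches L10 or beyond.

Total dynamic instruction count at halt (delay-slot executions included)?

  step pc=0: sub  r6, r1, r2  regs=(0,12,13,13,11,9,65535,14)
  step pc=1: beq  r4, r5, L8  cond=F  regs=(0,12,13,13,11,9,65535,14)
  step pc=2: ori   r6, r3, 15  regs=(0,12,13,13,11,9,15,14)
  step pc=3: xori  r2, r5, 12  regs=(0,12,5,13,11,9,15,14)
  step pc=4: andi  r3, r5, 4  regs=(0,12,5,0,11,9,15,14)
  step pc=5: bne  r6, r5, L8  cond=T  regs=(0,12,5,0,11,9,15,14)
  step pc=6: xor  r5, r6, r2  regs=(0,12,5,0,11,10,15,14)
  step pc=8: nor  r2, r0, r6  regs=(0,12,65520,0,11,10,15,14)
  step pc=9: slti  r6, r0, 11  regs=(0,12,65520,0,11,10,1,14)

9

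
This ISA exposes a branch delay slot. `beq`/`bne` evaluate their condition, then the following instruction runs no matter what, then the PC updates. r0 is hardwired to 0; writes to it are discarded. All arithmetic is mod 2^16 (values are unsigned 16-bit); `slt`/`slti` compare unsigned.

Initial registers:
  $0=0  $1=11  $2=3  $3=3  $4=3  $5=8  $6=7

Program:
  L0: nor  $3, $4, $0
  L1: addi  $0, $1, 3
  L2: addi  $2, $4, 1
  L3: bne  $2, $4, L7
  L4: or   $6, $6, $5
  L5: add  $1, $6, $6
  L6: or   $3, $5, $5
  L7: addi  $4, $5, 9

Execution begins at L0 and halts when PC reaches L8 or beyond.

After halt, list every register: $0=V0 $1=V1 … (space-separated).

$0=0 $1=11 $2=4 $3=65532 $4=17 $5=8 $6=15

PC=0  nor  $3, $4, $0        | $0=0 $1=11 $2=3 $3=65532 $4=3 $5=8 $6=7
PC=1  addi  $0, $1, 3        | $0=0 $1=11 $2=3 $3=65532 $4=3 $5=8 $6=7
PC=2  addi  $2, $4, 1        | $0=0 $1=11 $2=4 $3=65532 $4=3 $5=8 $6=7
PC=3  bne  $2, $4, L7        | $0=0 $1=11 $2=4 $3=65532 $4=3 $5=8 $6=7  [TAKEN]
PC=4  or   $6, $6, $5        | $0=0 $1=11 $2=4 $3=65532 $4=3 $5=8 $6=15
PC=7  addi  $4, $5, 9        | $0=0 $1=11 $2=4 $3=65532 $4=17 $5=8 $6=15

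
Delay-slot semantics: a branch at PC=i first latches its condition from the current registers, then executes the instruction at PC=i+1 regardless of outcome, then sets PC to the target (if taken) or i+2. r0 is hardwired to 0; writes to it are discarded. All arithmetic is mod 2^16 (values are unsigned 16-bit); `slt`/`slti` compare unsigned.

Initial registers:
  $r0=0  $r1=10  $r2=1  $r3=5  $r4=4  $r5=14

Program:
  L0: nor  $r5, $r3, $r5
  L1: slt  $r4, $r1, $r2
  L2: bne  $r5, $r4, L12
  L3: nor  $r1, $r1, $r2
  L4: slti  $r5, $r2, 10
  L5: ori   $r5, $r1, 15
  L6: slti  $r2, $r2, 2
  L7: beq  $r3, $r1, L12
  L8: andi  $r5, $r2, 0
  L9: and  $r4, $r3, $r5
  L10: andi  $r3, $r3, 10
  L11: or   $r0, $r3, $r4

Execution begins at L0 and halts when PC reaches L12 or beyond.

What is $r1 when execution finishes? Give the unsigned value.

65524

  step pc=0: nor  $r5, $r3, $r5  regs=(0,10,1,5,4,65520)
  step pc=1: slt  $r4, $r1, $r2  regs=(0,10,1,5,0,65520)
  step pc=2: bne  $r5, $r4, L12  cond=T  regs=(0,10,1,5,0,65520)
  step pc=3: nor  $r1, $r1, $r2  regs=(0,65524,1,5,0,65520)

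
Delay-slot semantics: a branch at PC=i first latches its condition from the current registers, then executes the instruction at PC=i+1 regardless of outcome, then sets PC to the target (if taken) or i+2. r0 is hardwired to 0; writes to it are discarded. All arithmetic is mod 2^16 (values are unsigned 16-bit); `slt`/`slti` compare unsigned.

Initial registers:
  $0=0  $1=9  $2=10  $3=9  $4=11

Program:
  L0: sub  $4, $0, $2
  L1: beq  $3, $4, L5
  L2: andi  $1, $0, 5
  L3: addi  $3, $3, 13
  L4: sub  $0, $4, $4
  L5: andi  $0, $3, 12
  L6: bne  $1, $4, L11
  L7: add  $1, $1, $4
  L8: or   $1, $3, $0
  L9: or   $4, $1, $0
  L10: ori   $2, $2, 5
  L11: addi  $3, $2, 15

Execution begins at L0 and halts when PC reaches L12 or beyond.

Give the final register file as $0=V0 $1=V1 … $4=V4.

$0=0 $1=65526 $2=10 $3=25 $4=65526

[0] sub  $4, $0, $2  →  {$0:0, $1:9, $2:10, $3:9, $4:65526}
[1] beq  $3, $4, L5  →  {$0:0, $1:9, $2:10, $3:9, $4:65526}  ⟨branch fallthrough⟩
[2] andi  $1, $0, 5  →  {$0:0, $1:0, $2:10, $3:9, $4:65526}
[3] addi  $3, $3, 13  →  {$0:0, $1:0, $2:10, $3:22, $4:65526}
[4] sub  $0, $4, $4  →  {$0:0, $1:0, $2:10, $3:22, $4:65526}
[5] andi  $0, $3, 12  →  {$0:0, $1:0, $2:10, $3:22, $4:65526}
[6] bne  $1, $4, L11  →  {$0:0, $1:0, $2:10, $3:22, $4:65526}  ⟨branch taken⟩
[7] add  $1, $1, $4  →  {$0:0, $1:65526, $2:10, $3:22, $4:65526}
[11] addi  $3, $2, 15  →  {$0:0, $1:65526, $2:10, $3:25, $4:65526}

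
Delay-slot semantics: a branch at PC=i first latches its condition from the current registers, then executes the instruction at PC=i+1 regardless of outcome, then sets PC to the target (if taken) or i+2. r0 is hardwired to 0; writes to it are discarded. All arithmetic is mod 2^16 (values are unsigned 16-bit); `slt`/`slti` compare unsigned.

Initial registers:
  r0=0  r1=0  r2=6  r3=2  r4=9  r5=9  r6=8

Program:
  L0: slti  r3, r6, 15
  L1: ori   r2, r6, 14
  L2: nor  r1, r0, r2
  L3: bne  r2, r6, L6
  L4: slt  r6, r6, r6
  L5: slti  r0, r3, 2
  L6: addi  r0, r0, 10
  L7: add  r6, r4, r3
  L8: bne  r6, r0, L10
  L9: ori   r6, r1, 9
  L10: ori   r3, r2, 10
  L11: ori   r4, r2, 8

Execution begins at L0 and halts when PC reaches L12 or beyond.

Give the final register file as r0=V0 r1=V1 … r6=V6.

r0=0 r1=65521 r2=14 r3=14 r4=14 r5=9 r6=65529

[0] slti  r3, r6, 15  →  {r0:0, r1:0, r2:6, r3:1, r4:9, r5:9, r6:8}
[1] ori   r2, r6, 14  →  {r0:0, r1:0, r2:14, r3:1, r4:9, r5:9, r6:8}
[2] nor  r1, r0, r2  →  {r0:0, r1:65521, r2:14, r3:1, r4:9, r5:9, r6:8}
[3] bne  r2, r6, L6  →  {r0:0, r1:65521, r2:14, r3:1, r4:9, r5:9, r6:8}  ⟨branch taken⟩
[4] slt  r6, r6, r6  →  {r0:0, r1:65521, r2:14, r3:1, r4:9, r5:9, r6:0}
[6] addi  r0, r0, 10  →  {r0:0, r1:65521, r2:14, r3:1, r4:9, r5:9, r6:0}
[7] add  r6, r4, r3  →  {r0:0, r1:65521, r2:14, r3:1, r4:9, r5:9, r6:10}
[8] bne  r6, r0, L10  →  {r0:0, r1:65521, r2:14, r3:1, r4:9, r5:9, r6:10}  ⟨branch taken⟩
[9] ori   r6, r1, 9  →  {r0:0, r1:65521, r2:14, r3:1, r4:9, r5:9, r6:65529}
[10] ori   r3, r2, 10  →  {r0:0, r1:65521, r2:14, r3:14, r4:9, r5:9, r6:65529}
[11] ori   r4, r2, 8  →  {r0:0, r1:65521, r2:14, r3:14, r4:14, r5:9, r6:65529}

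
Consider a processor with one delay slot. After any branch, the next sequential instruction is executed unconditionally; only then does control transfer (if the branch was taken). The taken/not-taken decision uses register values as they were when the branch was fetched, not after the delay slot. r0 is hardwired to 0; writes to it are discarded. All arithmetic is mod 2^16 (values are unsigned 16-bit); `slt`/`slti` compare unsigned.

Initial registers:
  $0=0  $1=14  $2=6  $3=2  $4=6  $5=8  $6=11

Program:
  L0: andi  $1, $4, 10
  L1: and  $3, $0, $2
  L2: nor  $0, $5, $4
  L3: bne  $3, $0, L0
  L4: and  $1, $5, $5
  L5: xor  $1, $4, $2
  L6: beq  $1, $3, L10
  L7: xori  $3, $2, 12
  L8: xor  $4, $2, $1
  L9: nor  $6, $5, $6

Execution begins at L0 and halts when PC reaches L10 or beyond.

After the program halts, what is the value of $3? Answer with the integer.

  step pc=0: andi  $1, $4, 10  regs=(0,2,6,2,6,8,11)
  step pc=1: and  $3, $0, $2  regs=(0,2,6,0,6,8,11)
  step pc=2: nor  $0, $5, $4  regs=(0,2,6,0,6,8,11)
  step pc=3: bne  $3, $0, L0  cond=F  regs=(0,2,6,0,6,8,11)
  step pc=4: and  $1, $5, $5  regs=(0,8,6,0,6,8,11)
  step pc=5: xor  $1, $4, $2  regs=(0,0,6,0,6,8,11)
  step pc=6: beq  $1, $3, L10  cond=T  regs=(0,0,6,0,6,8,11)
  step pc=7: xori  $3, $2, 12  regs=(0,0,6,10,6,8,11)

10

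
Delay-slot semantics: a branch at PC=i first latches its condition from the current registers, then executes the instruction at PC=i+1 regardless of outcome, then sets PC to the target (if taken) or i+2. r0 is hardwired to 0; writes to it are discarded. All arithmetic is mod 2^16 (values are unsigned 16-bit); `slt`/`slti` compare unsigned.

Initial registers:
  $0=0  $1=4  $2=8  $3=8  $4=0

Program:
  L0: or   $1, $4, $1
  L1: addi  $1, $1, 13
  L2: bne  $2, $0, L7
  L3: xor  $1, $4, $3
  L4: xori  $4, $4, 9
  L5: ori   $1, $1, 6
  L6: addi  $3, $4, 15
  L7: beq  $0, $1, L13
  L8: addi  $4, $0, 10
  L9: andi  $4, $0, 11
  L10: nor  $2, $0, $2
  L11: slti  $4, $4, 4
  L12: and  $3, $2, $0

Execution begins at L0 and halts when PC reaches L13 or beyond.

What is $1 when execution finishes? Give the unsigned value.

#0 or   $1, $4, $1 ; 0/4/8/8/0
#1 addi  $1, $1, 13 ; 0/17/8/8/0
#2 bne  $2, $0, L7 ; 0/17/8/8/0 ; →target
#3 xor  $1, $4, $3 ; 0/8/8/8/0
#7 beq  $0, $1, L13 ; 0/8/8/8/0 ; →fallthru
#8 addi  $4, $0, 10 ; 0/8/8/8/10
#9 andi  $4, $0, 11 ; 0/8/8/8/0
#10 nor  $2, $0, $2 ; 0/8/65527/8/0
#11 slti  $4, $4, 4 ; 0/8/65527/8/1
#12 and  $3, $2, $0 ; 0/8/65527/0/1

8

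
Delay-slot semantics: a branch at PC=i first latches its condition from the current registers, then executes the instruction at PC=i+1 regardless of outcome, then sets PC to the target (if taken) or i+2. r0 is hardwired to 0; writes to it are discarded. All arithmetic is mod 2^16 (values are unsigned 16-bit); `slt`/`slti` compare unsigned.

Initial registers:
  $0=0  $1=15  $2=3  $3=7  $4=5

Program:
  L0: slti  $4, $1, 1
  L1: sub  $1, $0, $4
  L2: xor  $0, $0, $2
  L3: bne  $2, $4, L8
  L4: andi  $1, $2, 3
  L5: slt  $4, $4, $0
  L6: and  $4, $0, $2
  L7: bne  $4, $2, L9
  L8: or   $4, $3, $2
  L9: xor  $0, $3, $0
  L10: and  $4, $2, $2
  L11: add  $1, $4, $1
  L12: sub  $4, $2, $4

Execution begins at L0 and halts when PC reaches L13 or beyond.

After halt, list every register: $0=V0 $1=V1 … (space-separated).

$0=0 $1=6 $2=3 $3=7 $4=0

  step pc=0: slti  $4, $1, 1  regs=(0,15,3,7,0)
  step pc=1: sub  $1, $0, $4  regs=(0,0,3,7,0)
  step pc=2: xor  $0, $0, $2  regs=(0,0,3,7,0)
  step pc=3: bne  $2, $4, L8  cond=T  regs=(0,0,3,7,0)
  step pc=4: andi  $1, $2, 3  regs=(0,3,3,7,0)
  step pc=8: or   $4, $3, $2  regs=(0,3,3,7,7)
  step pc=9: xor  $0, $3, $0  regs=(0,3,3,7,7)
  step pc=10: and  $4, $2, $2  regs=(0,3,3,7,3)
  step pc=11: add  $1, $4, $1  regs=(0,6,3,7,3)
  step pc=12: sub  $4, $2, $4  regs=(0,6,3,7,0)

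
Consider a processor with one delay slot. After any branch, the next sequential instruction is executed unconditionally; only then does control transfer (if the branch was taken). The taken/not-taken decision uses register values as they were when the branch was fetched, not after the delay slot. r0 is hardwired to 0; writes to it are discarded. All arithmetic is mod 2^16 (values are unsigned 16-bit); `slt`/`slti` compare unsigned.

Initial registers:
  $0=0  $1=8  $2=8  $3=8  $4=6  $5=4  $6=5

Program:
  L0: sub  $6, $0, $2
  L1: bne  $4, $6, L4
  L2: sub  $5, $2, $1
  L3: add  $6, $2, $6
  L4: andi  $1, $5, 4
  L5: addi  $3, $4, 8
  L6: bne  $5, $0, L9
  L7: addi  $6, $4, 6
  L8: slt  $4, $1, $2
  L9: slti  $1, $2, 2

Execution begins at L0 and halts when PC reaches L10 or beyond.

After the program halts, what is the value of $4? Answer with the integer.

1

  step pc=0: sub  $6, $0, $2  regs=(0,8,8,8,6,4,65528)
  step pc=1: bne  $4, $6, L4  cond=T  regs=(0,8,8,8,6,4,65528)
  step pc=2: sub  $5, $2, $1  regs=(0,8,8,8,6,0,65528)
  step pc=4: andi  $1, $5, 4  regs=(0,0,8,8,6,0,65528)
  step pc=5: addi  $3, $4, 8  regs=(0,0,8,14,6,0,65528)
  step pc=6: bne  $5, $0, L9  cond=F  regs=(0,0,8,14,6,0,65528)
  step pc=7: addi  $6, $4, 6  regs=(0,0,8,14,6,0,12)
  step pc=8: slt  $4, $1, $2  regs=(0,0,8,14,1,0,12)
  step pc=9: slti  $1, $2, 2  regs=(0,0,8,14,1,0,12)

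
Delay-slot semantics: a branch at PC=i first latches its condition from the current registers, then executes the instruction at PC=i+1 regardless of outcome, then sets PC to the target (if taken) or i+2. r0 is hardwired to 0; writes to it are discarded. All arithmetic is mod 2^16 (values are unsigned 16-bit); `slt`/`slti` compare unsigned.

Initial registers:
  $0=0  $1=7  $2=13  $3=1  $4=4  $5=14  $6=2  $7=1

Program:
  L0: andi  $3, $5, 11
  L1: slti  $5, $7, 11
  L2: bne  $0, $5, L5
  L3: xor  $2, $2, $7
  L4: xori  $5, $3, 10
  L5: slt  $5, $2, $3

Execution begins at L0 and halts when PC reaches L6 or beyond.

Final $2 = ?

PC=0  andi  $3, $5, 11       | $0=0 $1=7 $2=13 $3=10 $4=4 $5=14 $6=2 $7=1
PC=1  slti  $5, $7, 11       | $0=0 $1=7 $2=13 $3=10 $4=4 $5=1 $6=2 $7=1
PC=2  bne  $0, $5, L5        | $0=0 $1=7 $2=13 $3=10 $4=4 $5=1 $6=2 $7=1  [TAKEN]
PC=3  xor  $2, $2, $7        | $0=0 $1=7 $2=12 $3=10 $4=4 $5=1 $6=2 $7=1
PC=5  slt  $5, $2, $3        | $0=0 $1=7 $2=12 $3=10 $4=4 $5=0 $6=2 $7=1

12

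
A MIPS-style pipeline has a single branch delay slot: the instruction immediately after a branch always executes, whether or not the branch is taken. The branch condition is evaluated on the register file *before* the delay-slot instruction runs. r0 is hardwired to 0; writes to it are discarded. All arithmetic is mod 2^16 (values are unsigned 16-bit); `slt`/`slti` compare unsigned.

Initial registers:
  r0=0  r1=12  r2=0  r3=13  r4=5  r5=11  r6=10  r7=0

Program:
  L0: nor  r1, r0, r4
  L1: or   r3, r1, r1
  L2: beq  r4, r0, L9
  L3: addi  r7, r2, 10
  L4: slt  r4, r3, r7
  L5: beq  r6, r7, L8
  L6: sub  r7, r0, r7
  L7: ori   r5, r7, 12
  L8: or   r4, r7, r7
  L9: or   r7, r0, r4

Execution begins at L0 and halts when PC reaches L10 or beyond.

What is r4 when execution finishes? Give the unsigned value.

65526

#0 nor  r1, r0, r4 ; 0/65530/0/13/5/11/10/0
#1 or   r3, r1, r1 ; 0/65530/0/65530/5/11/10/0
#2 beq  r4, r0, L9 ; 0/65530/0/65530/5/11/10/0 ; →fallthru
#3 addi  r7, r2, 10 ; 0/65530/0/65530/5/11/10/10
#4 slt  r4, r3, r7 ; 0/65530/0/65530/0/11/10/10
#5 beq  r6, r7, L8 ; 0/65530/0/65530/0/11/10/10 ; →target
#6 sub  r7, r0, r7 ; 0/65530/0/65530/0/11/10/65526
#8 or   r4, r7, r7 ; 0/65530/0/65530/65526/11/10/65526
#9 or   r7, r0, r4 ; 0/65530/0/65530/65526/11/10/65526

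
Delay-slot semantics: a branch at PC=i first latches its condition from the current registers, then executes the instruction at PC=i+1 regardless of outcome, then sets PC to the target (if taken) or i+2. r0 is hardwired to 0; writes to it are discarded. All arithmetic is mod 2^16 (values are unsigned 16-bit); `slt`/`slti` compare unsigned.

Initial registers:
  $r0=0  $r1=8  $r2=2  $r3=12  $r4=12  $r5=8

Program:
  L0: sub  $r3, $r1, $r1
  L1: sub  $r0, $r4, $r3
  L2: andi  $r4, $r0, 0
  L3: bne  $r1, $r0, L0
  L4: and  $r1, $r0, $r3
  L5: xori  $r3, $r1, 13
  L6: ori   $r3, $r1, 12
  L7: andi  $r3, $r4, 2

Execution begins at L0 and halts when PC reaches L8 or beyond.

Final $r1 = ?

0

[0] sub  $r3, $r1, $r1  →  {$r0:0, $r1:8, $r2:2, $r3:0, $r4:12, $r5:8}
[1] sub  $r0, $r4, $r3  →  {$r0:0, $r1:8, $r2:2, $r3:0, $r4:12, $r5:8}
[2] andi  $r4, $r0, 0  →  {$r0:0, $r1:8, $r2:2, $r3:0, $r4:0, $r5:8}
[3] bne  $r1, $r0, L0  →  {$r0:0, $r1:8, $r2:2, $r3:0, $r4:0, $r5:8}  ⟨branch taken⟩
[4] and  $r1, $r0, $r3  →  {$r0:0, $r1:0, $r2:2, $r3:0, $r4:0, $r5:8}
[0] sub  $r3, $r1, $r1  →  {$r0:0, $r1:0, $r2:2, $r3:0, $r4:0, $r5:8}
[1] sub  $r0, $r4, $r3  →  {$r0:0, $r1:0, $r2:2, $r3:0, $r4:0, $r5:8}
[2] andi  $r4, $r0, 0  →  {$r0:0, $r1:0, $r2:2, $r3:0, $r4:0, $r5:8}
[3] bne  $r1, $r0, L0  →  {$r0:0, $r1:0, $r2:2, $r3:0, $r4:0, $r5:8}  ⟨branch fallthrough⟩
[4] and  $r1, $r0, $r3  →  {$r0:0, $r1:0, $r2:2, $r3:0, $r4:0, $r5:8}
[5] xori  $r3, $r1, 13  →  {$r0:0, $r1:0, $r2:2, $r3:13, $r4:0, $r5:8}
[6] ori   $r3, $r1, 12  →  {$r0:0, $r1:0, $r2:2, $r3:12, $r4:0, $r5:8}
[7] andi  $r3, $r4, 2  →  {$r0:0, $r1:0, $r2:2, $r3:0, $r4:0, $r5:8}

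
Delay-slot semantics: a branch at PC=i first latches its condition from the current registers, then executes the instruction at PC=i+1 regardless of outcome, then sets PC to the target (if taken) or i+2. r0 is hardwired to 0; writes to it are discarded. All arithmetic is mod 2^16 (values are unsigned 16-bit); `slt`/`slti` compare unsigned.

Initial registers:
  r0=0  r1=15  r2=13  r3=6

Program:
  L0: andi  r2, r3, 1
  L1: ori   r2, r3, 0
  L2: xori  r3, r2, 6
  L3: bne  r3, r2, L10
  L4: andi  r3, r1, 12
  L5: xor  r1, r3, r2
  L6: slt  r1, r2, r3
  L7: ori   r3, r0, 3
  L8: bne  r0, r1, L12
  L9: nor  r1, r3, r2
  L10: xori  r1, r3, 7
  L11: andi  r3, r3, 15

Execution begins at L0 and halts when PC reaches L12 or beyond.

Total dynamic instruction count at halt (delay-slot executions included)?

PC=0  andi  r2, r3, 1        | r0=0 r1=15 r2=0 r3=6
PC=1  ori   r2, r3, 0        | r0=0 r1=15 r2=6 r3=6
PC=2  xori  r3, r2, 6        | r0=0 r1=15 r2=6 r3=0
PC=3  bne  r3, r2, L10       | r0=0 r1=15 r2=6 r3=0  [TAKEN]
PC=4  andi  r3, r1, 12       | r0=0 r1=15 r2=6 r3=12
PC=10 xori  r1, r3, 7        | r0=0 r1=11 r2=6 r3=12
PC=11 andi  r3, r3, 15       | r0=0 r1=11 r2=6 r3=12

7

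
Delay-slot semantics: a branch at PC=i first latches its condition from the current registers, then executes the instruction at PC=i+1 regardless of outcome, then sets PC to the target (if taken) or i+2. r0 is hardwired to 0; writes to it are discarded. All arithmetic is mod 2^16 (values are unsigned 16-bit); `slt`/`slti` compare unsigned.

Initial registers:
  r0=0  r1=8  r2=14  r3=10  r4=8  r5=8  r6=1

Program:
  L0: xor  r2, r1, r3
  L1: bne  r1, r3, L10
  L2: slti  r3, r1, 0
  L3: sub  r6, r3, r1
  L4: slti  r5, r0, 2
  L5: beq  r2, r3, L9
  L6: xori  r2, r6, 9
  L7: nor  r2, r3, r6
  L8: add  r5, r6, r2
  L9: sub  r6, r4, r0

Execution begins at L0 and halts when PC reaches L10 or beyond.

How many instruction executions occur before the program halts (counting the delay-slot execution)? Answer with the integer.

3

  step pc=0: xor  r2, r1, r3  regs=(0,8,2,10,8,8,1)
  step pc=1: bne  r1, r3, L10  cond=T  regs=(0,8,2,10,8,8,1)
  step pc=2: slti  r3, r1, 0  regs=(0,8,2,0,8,8,1)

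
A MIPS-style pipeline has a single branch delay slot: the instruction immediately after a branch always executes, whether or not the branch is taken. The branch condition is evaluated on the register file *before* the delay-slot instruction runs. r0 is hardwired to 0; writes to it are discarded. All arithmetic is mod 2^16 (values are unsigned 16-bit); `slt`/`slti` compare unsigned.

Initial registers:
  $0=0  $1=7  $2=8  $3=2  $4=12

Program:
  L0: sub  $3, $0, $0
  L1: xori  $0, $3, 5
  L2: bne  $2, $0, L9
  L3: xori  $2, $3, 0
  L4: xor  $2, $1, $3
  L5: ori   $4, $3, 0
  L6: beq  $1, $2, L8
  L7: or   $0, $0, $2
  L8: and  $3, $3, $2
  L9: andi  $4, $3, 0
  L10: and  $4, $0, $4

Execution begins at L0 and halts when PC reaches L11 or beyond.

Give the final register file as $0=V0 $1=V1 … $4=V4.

$0=0 $1=7 $2=0 $3=0 $4=0

[0] sub  $3, $0, $0  →  {$0:0, $1:7, $2:8, $3:0, $4:12}
[1] xori  $0, $3, 5  →  {$0:0, $1:7, $2:8, $3:0, $4:12}
[2] bne  $2, $0, L9  →  {$0:0, $1:7, $2:8, $3:0, $4:12}  ⟨branch taken⟩
[3] xori  $2, $3, 0  →  {$0:0, $1:7, $2:0, $3:0, $4:12}
[9] andi  $4, $3, 0  →  {$0:0, $1:7, $2:0, $3:0, $4:0}
[10] and  $4, $0, $4  →  {$0:0, $1:7, $2:0, $3:0, $4:0}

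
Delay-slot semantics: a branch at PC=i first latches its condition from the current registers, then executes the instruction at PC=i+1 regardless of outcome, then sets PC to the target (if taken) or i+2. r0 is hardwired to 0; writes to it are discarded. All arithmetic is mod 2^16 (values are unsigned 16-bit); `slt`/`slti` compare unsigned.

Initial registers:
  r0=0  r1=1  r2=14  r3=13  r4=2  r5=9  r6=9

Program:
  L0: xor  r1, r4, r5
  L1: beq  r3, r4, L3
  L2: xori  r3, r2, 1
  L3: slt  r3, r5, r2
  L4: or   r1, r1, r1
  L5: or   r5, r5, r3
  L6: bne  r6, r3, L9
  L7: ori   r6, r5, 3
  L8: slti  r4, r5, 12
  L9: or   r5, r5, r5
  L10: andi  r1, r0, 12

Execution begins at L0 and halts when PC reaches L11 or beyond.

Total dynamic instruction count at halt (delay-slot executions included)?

[0] xor  r1, r4, r5  →  {r0:0, r1:11, r2:14, r3:13, r4:2, r5:9, r6:9}
[1] beq  r3, r4, L3  →  {r0:0, r1:11, r2:14, r3:13, r4:2, r5:9, r6:9}  ⟨branch fallthrough⟩
[2] xori  r3, r2, 1  →  {r0:0, r1:11, r2:14, r3:15, r4:2, r5:9, r6:9}
[3] slt  r3, r5, r2  →  {r0:0, r1:11, r2:14, r3:1, r4:2, r5:9, r6:9}
[4] or   r1, r1, r1  →  {r0:0, r1:11, r2:14, r3:1, r4:2, r5:9, r6:9}
[5] or   r5, r5, r3  →  {r0:0, r1:11, r2:14, r3:1, r4:2, r5:9, r6:9}
[6] bne  r6, r3, L9  →  {r0:0, r1:11, r2:14, r3:1, r4:2, r5:9, r6:9}  ⟨branch taken⟩
[7] ori   r6, r5, 3  →  {r0:0, r1:11, r2:14, r3:1, r4:2, r5:9, r6:11}
[9] or   r5, r5, r5  →  {r0:0, r1:11, r2:14, r3:1, r4:2, r5:9, r6:11}
[10] andi  r1, r0, 12  →  {r0:0, r1:0, r2:14, r3:1, r4:2, r5:9, r6:11}

10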